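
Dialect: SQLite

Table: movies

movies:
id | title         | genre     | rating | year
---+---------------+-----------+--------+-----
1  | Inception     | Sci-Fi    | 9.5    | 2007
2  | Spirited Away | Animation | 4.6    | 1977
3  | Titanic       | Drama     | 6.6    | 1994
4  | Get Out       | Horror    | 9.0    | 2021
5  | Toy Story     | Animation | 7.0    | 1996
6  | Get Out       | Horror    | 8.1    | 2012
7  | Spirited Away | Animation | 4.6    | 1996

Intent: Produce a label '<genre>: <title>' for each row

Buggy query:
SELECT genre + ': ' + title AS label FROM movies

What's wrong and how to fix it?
Bug: SQLite uses || for string concatenation; + coerces text to numbers (yielding 0)

Fix: Replace + with || to concatenate text

Corrected query:
SELECT genre || ': ' || title AS label FROM movies

Result:
label                   
------------------------
Sci-Fi: Inception       
Animation: Spirited Away
Drama: Titanic          
Horror: Get Out         
Animation: Toy Story    
Horror: Get Out         
Animation: Spirited Away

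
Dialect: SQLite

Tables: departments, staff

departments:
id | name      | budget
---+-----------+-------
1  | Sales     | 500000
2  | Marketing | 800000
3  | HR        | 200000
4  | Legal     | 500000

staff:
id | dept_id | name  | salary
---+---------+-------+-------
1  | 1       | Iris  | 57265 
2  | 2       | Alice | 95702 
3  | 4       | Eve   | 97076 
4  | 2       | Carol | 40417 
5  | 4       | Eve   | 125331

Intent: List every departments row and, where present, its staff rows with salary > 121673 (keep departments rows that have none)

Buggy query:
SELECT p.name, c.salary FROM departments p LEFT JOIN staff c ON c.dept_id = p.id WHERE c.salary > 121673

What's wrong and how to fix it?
Bug: A WHERE condition on the right-hand table after LEFT JOIN drops unmatched parents

Fix: Put 'c.salary > 121673' in the JOIN's ON clause instead of WHERE

Corrected query:
SELECT p.name, c.salary FROM departments p LEFT JOIN staff c ON c.dept_id = p.id AND c.salary > 121673

Result:
name      | salary
----------+-------
Sales     | NULL  
Marketing | NULL  
HR        | NULL  
Legal     | 125331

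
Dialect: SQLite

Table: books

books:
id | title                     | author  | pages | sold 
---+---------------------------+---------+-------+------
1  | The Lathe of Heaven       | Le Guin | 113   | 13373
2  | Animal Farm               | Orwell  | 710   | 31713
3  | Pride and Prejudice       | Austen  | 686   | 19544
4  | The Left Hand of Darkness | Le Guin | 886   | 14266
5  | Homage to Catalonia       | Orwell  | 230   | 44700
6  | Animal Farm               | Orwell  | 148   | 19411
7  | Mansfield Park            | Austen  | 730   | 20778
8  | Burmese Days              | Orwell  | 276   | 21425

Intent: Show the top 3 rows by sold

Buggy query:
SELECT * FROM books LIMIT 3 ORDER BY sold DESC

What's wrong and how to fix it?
Bug: ORDER BY cannot follow LIMIT; LIMIT is the final clause

Fix: Swap the clauses: ORDER BY first, then LIMIT

Corrected query:
SELECT * FROM books ORDER BY sold DESC LIMIT 3

Result:
id | title               | author | pages | sold 
---+---------------------+--------+-------+------
5  | Homage to Catalonia | Orwell | 230   | 44700
2  | Animal Farm         | Orwell | 710   | 31713
8  | Burmese Days        | Orwell | 276   | 21425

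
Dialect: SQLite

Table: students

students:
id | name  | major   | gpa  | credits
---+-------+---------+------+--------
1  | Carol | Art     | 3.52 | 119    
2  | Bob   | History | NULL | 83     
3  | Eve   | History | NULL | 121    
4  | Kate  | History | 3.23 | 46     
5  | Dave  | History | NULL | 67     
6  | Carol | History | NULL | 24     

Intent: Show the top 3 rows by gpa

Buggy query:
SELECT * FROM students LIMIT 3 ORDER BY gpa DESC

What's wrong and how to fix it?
Bug: ORDER BY cannot follow LIMIT; LIMIT is the final clause

Fix: Swap the clauses: ORDER BY first, then LIMIT

Corrected query:
SELECT * FROM students ORDER BY gpa DESC LIMIT 3

Result:
id | name  | major   | gpa  | credits
---+-------+---------+------+--------
1  | Carol | Art     | 3.52 | 119    
4  | Kate  | History | 3.23 | 46     
2  | Bob   | History | NULL | 83     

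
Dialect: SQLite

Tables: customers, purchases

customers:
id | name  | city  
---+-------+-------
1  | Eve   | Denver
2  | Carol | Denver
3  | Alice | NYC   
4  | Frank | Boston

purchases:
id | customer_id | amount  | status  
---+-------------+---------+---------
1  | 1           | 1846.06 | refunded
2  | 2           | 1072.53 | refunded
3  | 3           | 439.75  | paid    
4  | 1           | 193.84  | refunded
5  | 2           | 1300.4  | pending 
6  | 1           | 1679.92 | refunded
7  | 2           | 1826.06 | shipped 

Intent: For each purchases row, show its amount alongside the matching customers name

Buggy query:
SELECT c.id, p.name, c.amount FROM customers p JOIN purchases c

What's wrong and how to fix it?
Bug: JOIN with no ON clause produces a cartesian product; every purchases row pairs with every customers row

Fix: Specify the join condition linking the foreign key to the parent id

Corrected query:
SELECT c.id, p.name, c.amount FROM customers p JOIN purchases c ON c.customer_id = p.id

Result:
id | name  | amount 
---+-------+--------
1  | Eve   | 1846.06
2  | Carol | 1072.53
3  | Alice | 439.75 
4  | Eve   | 193.84 
5  | Carol | 1300.4 
6  | Eve   | 1679.92
7  | Carol | 1826.06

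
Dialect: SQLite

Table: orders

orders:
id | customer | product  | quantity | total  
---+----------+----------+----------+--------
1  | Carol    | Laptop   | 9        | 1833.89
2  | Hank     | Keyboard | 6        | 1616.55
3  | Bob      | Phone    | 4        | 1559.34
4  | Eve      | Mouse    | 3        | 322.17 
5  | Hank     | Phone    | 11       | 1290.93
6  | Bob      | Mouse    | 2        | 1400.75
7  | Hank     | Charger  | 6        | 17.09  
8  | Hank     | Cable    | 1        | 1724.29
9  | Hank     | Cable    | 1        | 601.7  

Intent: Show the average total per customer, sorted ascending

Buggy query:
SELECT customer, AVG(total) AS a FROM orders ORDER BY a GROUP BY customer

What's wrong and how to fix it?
Bug: GROUP BY must precede ORDER BY

Fix: Move ORDER BY to the end, after GROUP BY

Corrected query:
SELECT customer, AVG(total) AS a FROM orders GROUP BY customer ORDER BY a

Result:
customer | a       
---------+---------
Eve      | 322.17  
Hank     | 1050.112
Bob      | 1480.045
Carol    | 1833.89 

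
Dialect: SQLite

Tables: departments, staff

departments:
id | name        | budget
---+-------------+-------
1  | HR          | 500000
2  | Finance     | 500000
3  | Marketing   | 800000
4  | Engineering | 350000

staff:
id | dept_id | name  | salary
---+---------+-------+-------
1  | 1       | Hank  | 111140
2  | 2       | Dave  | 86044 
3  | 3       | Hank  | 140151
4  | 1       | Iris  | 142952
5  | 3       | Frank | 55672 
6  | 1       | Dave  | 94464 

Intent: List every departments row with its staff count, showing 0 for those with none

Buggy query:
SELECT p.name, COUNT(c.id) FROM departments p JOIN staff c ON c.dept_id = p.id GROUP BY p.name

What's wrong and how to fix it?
Bug: INNER JOIN drops departments rows that have no matching staff rows

Fix: Switch to LEFT JOIN to retain unmatched parent rows

Corrected query:
SELECT p.name, COUNT(c.id) FROM departments p LEFT JOIN staff c ON c.dept_id = p.id GROUP BY p.name

Result:
name        | COUNT(c.id)
------------+------------
Engineering | 0          
Finance     | 1          
HR          | 3          
Marketing   | 2          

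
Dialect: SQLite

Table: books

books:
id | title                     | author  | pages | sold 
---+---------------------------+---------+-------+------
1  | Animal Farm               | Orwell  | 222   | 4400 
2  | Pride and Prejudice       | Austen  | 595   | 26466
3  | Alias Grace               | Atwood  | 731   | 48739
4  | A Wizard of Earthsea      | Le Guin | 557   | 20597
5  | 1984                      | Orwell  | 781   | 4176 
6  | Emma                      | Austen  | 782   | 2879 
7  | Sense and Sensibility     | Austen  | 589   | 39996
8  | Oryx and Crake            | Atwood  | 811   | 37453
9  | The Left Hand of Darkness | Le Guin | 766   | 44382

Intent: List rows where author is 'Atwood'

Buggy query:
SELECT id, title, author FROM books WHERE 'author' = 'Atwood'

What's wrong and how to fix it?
Bug: Single quotes denote string literals in SQL; the column name is being compared as a constant string

Fix: Remove the quotes around the column name (or use double quotes for an identifier)

Corrected query:
SELECT id, title, author FROM books WHERE author = 'Atwood'

Result:
id | title          | author
---+----------------+-------
3  | Alias Grace    | Atwood
8  | Oryx and Crake | Atwood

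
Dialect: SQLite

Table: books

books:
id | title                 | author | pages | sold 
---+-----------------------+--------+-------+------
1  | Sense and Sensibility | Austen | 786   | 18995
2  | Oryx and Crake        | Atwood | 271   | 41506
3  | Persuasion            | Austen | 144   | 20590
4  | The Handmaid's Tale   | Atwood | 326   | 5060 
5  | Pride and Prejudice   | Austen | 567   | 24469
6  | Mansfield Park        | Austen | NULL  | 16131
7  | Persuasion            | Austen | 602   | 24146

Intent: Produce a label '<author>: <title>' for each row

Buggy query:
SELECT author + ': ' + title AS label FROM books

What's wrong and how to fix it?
Bug: '+' is numeric addition; on text columns SQLite converts them to 0 instead of concatenating

Fix: Use the || operator for string concatenation

Corrected query:
SELECT author || ': ' || title AS label FROM books

Result:
label                        
-----------------------------
Austen: Sense and Sensibility
Atwood: Oryx and Crake       
Austen: Persuasion           
Atwood: The Handmaid's Tale  
Austen: Pride and Prejudice  
Austen: Mansfield Park       
Austen: Persuasion           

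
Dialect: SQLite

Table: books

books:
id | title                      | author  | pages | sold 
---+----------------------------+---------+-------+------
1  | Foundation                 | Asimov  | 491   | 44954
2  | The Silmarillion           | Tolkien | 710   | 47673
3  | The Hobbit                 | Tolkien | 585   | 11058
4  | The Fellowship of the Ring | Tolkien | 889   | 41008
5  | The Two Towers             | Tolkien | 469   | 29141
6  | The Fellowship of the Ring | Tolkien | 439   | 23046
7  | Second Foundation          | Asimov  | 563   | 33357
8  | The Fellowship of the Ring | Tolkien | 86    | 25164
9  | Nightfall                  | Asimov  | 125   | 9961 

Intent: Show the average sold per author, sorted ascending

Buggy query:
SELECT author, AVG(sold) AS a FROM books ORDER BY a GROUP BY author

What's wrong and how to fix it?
Bug: ORDER BY appears before GROUP BY; SQL clause order requires GROUP BY first

Fix: Move ORDER BY to the end, after GROUP BY

Corrected query:
SELECT author, AVG(sold) AS a FROM books GROUP BY author ORDER BY a

Result:
author  | a    
--------+------
Asimov  | 29424
Tolkien | 29515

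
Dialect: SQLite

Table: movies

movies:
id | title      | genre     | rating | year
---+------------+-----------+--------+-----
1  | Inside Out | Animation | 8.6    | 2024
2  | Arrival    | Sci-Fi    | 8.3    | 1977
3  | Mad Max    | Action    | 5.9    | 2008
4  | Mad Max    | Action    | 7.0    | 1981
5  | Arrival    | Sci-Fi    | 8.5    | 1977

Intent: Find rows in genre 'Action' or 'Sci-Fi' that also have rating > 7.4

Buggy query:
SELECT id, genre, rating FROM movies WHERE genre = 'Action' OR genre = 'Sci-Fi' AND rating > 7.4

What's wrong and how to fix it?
Bug: AND binds tighter than OR, so this parses as genre = 'Action' OR (genre = 'Sci-Fi' AND rating > 7.4)

Fix: Group the OR with parentheses (or use IN), then AND the threshold

Corrected query:
SELECT id, genre, rating FROM movies WHERE (genre = 'Action' OR genre = 'Sci-Fi') AND rating > 7.4

Result:
id | genre  | rating
---+--------+-------
2  | Sci-Fi | 8.3   
5  | Sci-Fi | 8.5   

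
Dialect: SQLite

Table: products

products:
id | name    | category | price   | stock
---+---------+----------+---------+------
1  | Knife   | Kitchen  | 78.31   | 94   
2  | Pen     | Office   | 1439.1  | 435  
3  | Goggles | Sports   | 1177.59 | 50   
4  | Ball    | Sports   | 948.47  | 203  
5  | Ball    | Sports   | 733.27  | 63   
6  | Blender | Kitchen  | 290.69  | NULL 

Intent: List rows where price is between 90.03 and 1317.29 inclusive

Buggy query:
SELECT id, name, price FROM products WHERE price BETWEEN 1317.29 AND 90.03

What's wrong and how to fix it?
Bug: BETWEEN expects the lower bound first; with 1317.29 AND 90.03 the range is empty

Fix: Swap the bounds so the smaller value comes first

Corrected query:
SELECT id, name, price FROM products WHERE price BETWEEN 90.03 AND 1317.29

Result:
id | name    | price  
---+---------+--------
3  | Goggles | 1177.59
4  | Ball    | 948.47 
5  | Ball    | 733.27 
6  | Blender | 290.69 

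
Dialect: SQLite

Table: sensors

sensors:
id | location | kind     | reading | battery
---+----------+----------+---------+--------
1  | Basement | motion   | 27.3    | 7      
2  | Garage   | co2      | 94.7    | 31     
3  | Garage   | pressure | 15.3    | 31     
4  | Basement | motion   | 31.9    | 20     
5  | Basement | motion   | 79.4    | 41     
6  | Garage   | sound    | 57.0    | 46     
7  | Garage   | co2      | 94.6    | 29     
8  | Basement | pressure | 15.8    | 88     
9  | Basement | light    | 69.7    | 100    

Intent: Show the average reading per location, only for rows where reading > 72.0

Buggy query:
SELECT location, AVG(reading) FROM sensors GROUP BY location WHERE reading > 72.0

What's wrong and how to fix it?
Bug: WHERE cannot follow GROUP BY

Fix: Move the WHERE clause before GROUP BY

Corrected query:
SELECT location, AVG(reading) FROM sensors WHERE reading > 72.0 GROUP BY location

Result:
location | AVG(reading)
---------+-------------
Basement | 79.4        
Garage   | 94.65       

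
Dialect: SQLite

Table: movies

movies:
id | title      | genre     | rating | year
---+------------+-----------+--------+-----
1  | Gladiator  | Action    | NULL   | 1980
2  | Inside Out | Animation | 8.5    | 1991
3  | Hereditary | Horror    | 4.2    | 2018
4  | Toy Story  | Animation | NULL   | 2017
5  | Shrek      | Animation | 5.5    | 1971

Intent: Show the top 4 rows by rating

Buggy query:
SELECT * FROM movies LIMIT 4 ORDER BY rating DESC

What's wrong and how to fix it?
Bug: ORDER BY cannot follow LIMIT; LIMIT is the final clause

Fix: Swap the clauses: ORDER BY first, then LIMIT

Corrected query:
SELECT * FROM movies ORDER BY rating DESC LIMIT 4

Result:
id | title      | genre     | rating | year
---+------------+-----------+--------+-----
2  | Inside Out | Animation | 8.5    | 1991
5  | Shrek      | Animation | 5.5    | 1971
3  | Hereditary | Horror    | 4.2    | 2018
1  | Gladiator  | Action    | NULL   | 1980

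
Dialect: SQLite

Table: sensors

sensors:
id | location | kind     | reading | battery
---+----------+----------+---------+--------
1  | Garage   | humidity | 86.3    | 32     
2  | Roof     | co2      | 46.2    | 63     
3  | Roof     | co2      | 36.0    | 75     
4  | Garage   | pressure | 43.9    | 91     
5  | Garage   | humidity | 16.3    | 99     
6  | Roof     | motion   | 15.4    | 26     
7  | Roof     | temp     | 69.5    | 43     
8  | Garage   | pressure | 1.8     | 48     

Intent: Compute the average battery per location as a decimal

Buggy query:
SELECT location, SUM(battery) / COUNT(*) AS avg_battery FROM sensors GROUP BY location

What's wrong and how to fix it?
Bug: SUM(battery) and COUNT(*) are both integers; the division truncates the fractional part

Fix: Cast one side to REAL so the division keeps the fractional part

Corrected query:
SELECT location, SUM(battery) * 1.0 / COUNT(*) AS avg_battery FROM sensors GROUP BY location

Result:
location | avg_battery
---------+------------
Garage   | 67.5       
Roof     | 51.75      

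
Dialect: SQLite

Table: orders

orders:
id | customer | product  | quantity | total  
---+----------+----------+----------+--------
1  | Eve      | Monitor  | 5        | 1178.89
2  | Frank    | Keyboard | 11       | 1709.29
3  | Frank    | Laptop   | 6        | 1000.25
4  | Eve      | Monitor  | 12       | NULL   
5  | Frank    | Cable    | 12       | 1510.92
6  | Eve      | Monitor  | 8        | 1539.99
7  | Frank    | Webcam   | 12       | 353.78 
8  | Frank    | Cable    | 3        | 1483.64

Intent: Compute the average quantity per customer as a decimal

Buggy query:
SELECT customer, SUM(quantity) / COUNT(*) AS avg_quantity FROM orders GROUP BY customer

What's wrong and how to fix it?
Bug: Both operands are integers, so '/' performs integer division and truncates

Fix: Multiply by 1.0 (or CAST to REAL) to force floating-point division

Corrected query:
SELECT customer, SUM(quantity) * 1.0 / COUNT(*) AS avg_quantity FROM orders GROUP BY customer

Result:
customer | avg_quantity
---------+-------------
Eve      | 8.333333    
Frank    | 8.8         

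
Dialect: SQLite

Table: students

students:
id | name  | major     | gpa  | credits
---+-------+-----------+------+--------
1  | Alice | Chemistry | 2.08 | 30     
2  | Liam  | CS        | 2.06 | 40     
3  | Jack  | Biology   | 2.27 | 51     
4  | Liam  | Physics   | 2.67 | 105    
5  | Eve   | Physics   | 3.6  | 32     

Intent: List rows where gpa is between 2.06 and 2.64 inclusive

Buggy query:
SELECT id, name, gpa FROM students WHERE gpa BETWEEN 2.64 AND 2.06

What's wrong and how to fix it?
Bug: The bounds are reversed; BETWEEN a AND b requires a <= b to match anything

Fix: Write BETWEEN 2.06 AND 2.64

Corrected query:
SELECT id, name, gpa FROM students WHERE gpa BETWEEN 2.06 AND 2.64

Result:
id | name  | gpa 
---+-------+-----
1  | Alice | 2.08
2  | Liam  | 2.06
3  | Jack  | 2.27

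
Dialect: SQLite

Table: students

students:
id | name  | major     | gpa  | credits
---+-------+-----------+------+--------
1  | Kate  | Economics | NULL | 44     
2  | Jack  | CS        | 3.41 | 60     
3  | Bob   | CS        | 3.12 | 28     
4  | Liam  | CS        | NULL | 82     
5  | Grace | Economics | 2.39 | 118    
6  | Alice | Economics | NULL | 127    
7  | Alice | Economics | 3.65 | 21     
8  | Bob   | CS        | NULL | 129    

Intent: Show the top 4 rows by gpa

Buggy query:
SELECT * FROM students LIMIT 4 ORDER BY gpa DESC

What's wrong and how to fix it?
Bug: ORDER BY cannot follow LIMIT; LIMIT is the final clause

Fix: Swap the clauses: ORDER BY first, then LIMIT

Corrected query:
SELECT * FROM students ORDER BY gpa DESC LIMIT 4

Result:
id | name  | major     | gpa  | credits
---+-------+-----------+------+--------
7  | Alice | Economics | 3.65 | 21     
2  | Jack  | CS        | 3.41 | 60     
3  | Bob   | CS        | 3.12 | 28     
5  | Grace | Economics | 2.39 | 118    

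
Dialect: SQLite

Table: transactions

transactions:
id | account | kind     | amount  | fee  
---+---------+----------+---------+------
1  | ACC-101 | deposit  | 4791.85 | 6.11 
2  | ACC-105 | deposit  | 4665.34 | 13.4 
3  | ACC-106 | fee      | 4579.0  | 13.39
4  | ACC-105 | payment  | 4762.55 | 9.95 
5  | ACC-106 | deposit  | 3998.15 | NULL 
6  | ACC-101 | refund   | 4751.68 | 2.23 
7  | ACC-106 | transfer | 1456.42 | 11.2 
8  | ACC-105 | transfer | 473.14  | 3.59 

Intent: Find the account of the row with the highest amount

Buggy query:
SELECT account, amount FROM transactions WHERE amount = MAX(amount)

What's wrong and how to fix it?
Bug: MAX(amount) is an aggregate and cannot be used directly in WHERE

Fix: Wrap MAX in a scalar subquery so WHERE compares against a single value

Corrected query:
SELECT account, amount FROM transactions WHERE amount = (SELECT MAX(amount) FROM transactions)

Result:
account | amount 
--------+--------
ACC-101 | 4791.85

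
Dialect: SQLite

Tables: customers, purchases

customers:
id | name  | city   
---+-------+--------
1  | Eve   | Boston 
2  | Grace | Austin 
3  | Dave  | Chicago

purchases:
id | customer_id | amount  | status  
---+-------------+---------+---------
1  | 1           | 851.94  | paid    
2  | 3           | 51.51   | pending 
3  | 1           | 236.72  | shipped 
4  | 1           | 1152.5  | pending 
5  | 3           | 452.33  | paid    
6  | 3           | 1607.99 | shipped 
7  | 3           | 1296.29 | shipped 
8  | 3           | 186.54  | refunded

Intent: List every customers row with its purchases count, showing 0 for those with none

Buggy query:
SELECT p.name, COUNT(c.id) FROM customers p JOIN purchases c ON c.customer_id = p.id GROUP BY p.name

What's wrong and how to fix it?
Bug: INNER JOIN drops customers rows that have no matching purchases rows

Fix: Use LEFT JOIN so parents without children still appear (COUNT(c.id) gives 0)

Corrected query:
SELECT p.name, COUNT(c.id) FROM customers p LEFT JOIN purchases c ON c.customer_id = p.id GROUP BY p.name

Result:
name  | COUNT(c.id)
------+------------
Dave  | 5          
Eve   | 3          
Grace | 0          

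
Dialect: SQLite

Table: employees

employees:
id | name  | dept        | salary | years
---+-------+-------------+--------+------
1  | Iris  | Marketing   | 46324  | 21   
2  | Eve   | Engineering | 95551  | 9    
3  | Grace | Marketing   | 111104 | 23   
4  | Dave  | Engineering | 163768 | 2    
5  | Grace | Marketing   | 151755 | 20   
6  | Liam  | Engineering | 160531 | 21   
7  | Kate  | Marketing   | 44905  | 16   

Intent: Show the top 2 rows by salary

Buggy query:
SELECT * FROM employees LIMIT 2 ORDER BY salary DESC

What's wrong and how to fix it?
Bug: LIMIT must come after ORDER BY

Fix: Sort with ORDER BY, then apply LIMIT

Corrected query:
SELECT * FROM employees ORDER BY salary DESC LIMIT 2

Result:
id | name | dept        | salary | years
---+------+-------------+--------+------
4  | Dave | Engineering | 163768 | 2    
6  | Liam | Engineering | 160531 | 21   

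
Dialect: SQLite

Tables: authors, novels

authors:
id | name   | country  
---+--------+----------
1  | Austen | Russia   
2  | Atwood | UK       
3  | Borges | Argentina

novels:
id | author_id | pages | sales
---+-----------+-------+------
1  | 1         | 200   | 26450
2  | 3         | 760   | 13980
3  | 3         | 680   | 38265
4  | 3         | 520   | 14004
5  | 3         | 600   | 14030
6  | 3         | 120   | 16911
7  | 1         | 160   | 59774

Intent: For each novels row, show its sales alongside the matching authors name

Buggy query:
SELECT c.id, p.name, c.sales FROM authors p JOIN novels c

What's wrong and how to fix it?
Bug: JOIN with no ON clause produces a cartesian product; every novels row pairs with every authors row

Fix: Specify the join condition linking the foreign key to the parent id

Corrected query:
SELECT c.id, p.name, c.sales FROM authors p JOIN novels c ON c.author_id = p.id

Result:
id | name   | sales
---+--------+------
1  | Austen | 26450
2  | Borges | 13980
3  | Borges | 38265
4  | Borges | 14004
5  | Borges | 14030
6  | Borges | 16911
7  | Austen | 59774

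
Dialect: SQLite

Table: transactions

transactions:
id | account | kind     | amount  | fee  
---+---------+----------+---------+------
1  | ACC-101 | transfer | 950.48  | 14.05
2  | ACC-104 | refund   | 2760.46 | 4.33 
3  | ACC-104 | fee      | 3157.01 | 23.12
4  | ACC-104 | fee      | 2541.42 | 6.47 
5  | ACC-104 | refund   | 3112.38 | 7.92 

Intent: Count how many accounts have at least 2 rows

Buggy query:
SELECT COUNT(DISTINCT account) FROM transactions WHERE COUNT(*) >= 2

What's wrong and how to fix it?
Bug: COUNT(*) cannot appear in WHERE; the per-group count doesn't exist yet

Fix: Use a subquery that GROUPs and filters with HAVING, then count its rows

Corrected query:
SELECT COUNT(*) FROM (SELECT account FROM transactions GROUP BY account HAVING COUNT(*) >= 2)

Result:
COUNT(*)
--------
1       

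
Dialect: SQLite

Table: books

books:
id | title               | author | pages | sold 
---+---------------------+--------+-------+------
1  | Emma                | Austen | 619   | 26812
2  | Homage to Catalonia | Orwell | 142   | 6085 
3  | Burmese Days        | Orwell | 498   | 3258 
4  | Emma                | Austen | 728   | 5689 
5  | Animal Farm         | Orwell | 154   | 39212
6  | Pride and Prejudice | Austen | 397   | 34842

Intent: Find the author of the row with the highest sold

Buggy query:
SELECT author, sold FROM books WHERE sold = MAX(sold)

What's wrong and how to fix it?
Bug: WHERE is evaluated per row; an aggregate over the whole table isn't defined there

Fix: Wrap MAX in a scalar subquery so WHERE compares against a single value

Corrected query:
SELECT author, sold FROM books WHERE sold = (SELECT MAX(sold) FROM books)

Result:
author | sold 
-------+------
Orwell | 39212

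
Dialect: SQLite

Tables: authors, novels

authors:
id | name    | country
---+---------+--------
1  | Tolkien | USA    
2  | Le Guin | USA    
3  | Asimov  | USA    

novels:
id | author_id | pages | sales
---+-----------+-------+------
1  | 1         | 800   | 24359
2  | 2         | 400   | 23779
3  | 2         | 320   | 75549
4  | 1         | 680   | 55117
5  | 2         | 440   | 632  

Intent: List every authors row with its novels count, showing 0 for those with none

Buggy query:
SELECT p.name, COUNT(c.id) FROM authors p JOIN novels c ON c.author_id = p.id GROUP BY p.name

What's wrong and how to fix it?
Bug: An inner join excludes parents with zero children

Fix: Use LEFT JOIN so parents without children still appear (COUNT(c.id) gives 0)

Corrected query:
SELECT p.name, COUNT(c.id) FROM authors p LEFT JOIN novels c ON c.author_id = p.id GROUP BY p.name

Result:
name    | COUNT(c.id)
--------+------------
Asimov  | 0          
Le Guin | 3          
Tolkien | 2          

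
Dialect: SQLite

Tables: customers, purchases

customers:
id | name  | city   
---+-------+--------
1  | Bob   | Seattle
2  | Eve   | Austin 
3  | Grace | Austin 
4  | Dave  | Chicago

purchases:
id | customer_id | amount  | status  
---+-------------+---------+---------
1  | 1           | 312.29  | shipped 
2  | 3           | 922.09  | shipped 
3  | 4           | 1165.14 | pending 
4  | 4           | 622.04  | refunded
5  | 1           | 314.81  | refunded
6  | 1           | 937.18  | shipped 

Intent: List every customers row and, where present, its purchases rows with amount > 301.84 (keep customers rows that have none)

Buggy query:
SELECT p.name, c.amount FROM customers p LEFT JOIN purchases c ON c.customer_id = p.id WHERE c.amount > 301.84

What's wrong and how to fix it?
Bug: Filtering c.amount in WHERE discards the NULL rows produced by LEFT JOIN, turning it into an inner join

Fix: Put 'c.amount > 301.84' in the JOIN's ON clause instead of WHERE

Corrected query:
SELECT p.name, c.amount FROM customers p LEFT JOIN purchases c ON c.customer_id = p.id AND c.amount > 301.84

Result:
name  | amount 
------+--------
Bob   | 312.29 
Bob   | 314.81 
Bob   | 937.18 
Eve   | NULL   
Grace | 922.09 
Dave  | 622.04 
Dave  | 1165.14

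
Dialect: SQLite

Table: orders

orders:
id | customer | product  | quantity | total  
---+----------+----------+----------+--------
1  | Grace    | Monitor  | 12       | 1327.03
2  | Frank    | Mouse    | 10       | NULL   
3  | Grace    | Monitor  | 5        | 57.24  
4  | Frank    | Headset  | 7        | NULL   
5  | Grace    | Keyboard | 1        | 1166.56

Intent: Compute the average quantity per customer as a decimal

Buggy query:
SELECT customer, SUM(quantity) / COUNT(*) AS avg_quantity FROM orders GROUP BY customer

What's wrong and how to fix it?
Bug: SUM(quantity) and COUNT(*) are both integers; the division truncates the fractional part

Fix: Cast one side to REAL so the division keeps the fractional part

Corrected query:
SELECT customer, SUM(quantity) * 1.0 / COUNT(*) AS avg_quantity FROM orders GROUP BY customer

Result:
customer | avg_quantity
---------+-------------
Frank    | 8.5         
Grace    | 6           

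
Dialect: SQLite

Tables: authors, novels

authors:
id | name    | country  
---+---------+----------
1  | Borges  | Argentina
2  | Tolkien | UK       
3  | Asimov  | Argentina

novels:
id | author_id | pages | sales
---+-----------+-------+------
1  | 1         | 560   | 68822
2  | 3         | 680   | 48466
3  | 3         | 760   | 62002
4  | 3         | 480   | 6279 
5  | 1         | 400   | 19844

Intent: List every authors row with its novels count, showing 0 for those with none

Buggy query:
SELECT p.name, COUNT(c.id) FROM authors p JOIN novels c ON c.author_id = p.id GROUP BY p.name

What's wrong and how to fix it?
Bug: INNER JOIN drops authors rows that have no matching novels rows

Fix: Use LEFT JOIN so parents without children still appear (COUNT(c.id) gives 0)

Corrected query:
SELECT p.name, COUNT(c.id) FROM authors p LEFT JOIN novels c ON c.author_id = p.id GROUP BY p.name

Result:
name    | COUNT(c.id)
--------+------------
Asimov  | 3          
Borges  | 2          
Tolkien | 0          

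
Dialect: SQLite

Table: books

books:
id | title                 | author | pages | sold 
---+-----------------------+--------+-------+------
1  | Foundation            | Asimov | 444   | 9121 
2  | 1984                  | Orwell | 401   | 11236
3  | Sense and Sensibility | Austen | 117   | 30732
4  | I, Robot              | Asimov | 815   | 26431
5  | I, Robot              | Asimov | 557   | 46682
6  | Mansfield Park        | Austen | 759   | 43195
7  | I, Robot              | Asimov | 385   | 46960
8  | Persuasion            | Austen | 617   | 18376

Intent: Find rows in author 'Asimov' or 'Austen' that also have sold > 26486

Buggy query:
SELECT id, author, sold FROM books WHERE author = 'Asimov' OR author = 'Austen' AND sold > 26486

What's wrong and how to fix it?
Bug: Without parentheses, AND is evaluated before OR, so the sold filter only applies to the 'Austen' branch

Fix: Add parentheses around the OR so the AND applies to both alternatives

Corrected query:
SELECT id, author, sold FROM books WHERE (author = 'Asimov' OR author = 'Austen') AND sold > 26486

Result:
id | author | sold 
---+--------+------
3  | Austen | 30732
5  | Asimov | 46682
6  | Austen | 43195
7  | Asimov | 46960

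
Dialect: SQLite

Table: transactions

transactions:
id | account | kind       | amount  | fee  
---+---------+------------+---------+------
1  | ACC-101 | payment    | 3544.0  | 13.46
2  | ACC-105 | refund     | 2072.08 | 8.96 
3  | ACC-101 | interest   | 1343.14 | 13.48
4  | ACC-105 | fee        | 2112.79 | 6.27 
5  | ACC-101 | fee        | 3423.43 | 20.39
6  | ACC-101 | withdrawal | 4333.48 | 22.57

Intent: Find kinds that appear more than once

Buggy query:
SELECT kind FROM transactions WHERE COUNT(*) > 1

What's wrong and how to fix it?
Bug: WHERE can't reference COUNT(*); aggregates are computed after WHERE

Fix: Group first, then use HAVING for the count condition

Corrected query:
SELECT kind FROM transactions GROUP BY kind HAVING COUNT(*) > 1

Result:
kind
----
fee 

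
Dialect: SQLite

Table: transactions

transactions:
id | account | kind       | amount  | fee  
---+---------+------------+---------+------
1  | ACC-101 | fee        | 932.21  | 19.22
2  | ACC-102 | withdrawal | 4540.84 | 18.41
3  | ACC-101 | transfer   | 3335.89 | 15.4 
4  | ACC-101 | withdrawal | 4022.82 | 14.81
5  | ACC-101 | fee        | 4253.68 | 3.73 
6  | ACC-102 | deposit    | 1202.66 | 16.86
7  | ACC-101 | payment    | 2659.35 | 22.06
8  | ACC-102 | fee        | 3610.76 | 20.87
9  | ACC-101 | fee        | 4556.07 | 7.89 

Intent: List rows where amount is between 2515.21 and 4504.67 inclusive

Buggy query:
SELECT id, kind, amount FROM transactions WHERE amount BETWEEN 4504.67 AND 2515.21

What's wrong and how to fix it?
Bug: The bounds are reversed; BETWEEN a AND b requires a <= b to match anything

Fix: Write BETWEEN 2515.21 AND 4504.67

Corrected query:
SELECT id, kind, amount FROM transactions WHERE amount BETWEEN 2515.21 AND 4504.67

Result:
id | kind       | amount 
---+------------+--------
3  | transfer   | 3335.89
4  | withdrawal | 4022.82
5  | fee        | 4253.68
7  | payment    | 2659.35
8  | fee        | 3610.76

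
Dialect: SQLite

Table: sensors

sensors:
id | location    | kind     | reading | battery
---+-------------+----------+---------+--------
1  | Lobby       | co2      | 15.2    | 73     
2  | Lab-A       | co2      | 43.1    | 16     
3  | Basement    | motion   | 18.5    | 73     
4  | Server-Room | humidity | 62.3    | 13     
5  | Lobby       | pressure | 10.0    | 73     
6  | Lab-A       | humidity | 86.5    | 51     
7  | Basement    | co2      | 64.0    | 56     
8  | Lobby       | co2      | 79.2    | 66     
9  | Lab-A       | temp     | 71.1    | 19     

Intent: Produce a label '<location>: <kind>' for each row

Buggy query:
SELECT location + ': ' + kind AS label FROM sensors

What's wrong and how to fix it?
Bug: SQLite uses || for string concatenation; + coerces text to numbers (yielding 0)

Fix: Use the || operator for string concatenation

Corrected query:
SELECT location || ': ' || kind AS label FROM sensors

Result:
label                
---------------------
Lobby: co2           
Lab-A: co2           
Basement: motion     
Server-Room: humidity
Lobby: pressure      
Lab-A: humidity      
Basement: co2        
Lobby: co2           
Lab-A: temp          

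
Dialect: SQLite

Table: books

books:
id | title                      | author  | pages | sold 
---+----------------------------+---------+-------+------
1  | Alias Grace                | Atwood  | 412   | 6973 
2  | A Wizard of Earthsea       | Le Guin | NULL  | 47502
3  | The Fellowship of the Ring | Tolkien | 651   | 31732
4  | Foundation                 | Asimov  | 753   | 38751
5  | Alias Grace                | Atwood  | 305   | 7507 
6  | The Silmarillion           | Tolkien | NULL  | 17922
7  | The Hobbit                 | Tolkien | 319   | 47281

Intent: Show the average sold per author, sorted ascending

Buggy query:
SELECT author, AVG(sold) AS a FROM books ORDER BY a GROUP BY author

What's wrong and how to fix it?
Bug: ORDER BY appears before GROUP BY; SQL clause order requires GROUP BY first

Fix: Move ORDER BY to the end, after GROUP BY

Corrected query:
SELECT author, AVG(sold) AS a FROM books GROUP BY author ORDER BY a

Result:
author  | a           
--------+-------------
Atwood  | 7240        
Tolkien | 32311.666667
Asimov  | 38751       
Le Guin | 47502       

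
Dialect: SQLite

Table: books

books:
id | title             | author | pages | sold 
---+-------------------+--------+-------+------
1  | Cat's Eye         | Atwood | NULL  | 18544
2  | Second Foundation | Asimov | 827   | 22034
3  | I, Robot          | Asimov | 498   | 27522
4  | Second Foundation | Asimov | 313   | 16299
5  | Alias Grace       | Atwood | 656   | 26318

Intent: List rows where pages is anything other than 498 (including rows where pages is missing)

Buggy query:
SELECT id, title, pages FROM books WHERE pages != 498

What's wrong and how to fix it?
Bug: Inequality against NULL is unknown, not true; rows with NULL are dropped

Fix: Add an explicit OR pages IS NULL to include the missing-value rows

Corrected query:
SELECT id, title, pages FROM books WHERE pages != 498 OR pages IS NULL

Result:
id | title             | pages
---+-------------------+------
1  | Cat's Eye         | NULL 
2  | Second Foundation | 827  
4  | Second Foundation | 313  
5  | Alias Grace       | 656  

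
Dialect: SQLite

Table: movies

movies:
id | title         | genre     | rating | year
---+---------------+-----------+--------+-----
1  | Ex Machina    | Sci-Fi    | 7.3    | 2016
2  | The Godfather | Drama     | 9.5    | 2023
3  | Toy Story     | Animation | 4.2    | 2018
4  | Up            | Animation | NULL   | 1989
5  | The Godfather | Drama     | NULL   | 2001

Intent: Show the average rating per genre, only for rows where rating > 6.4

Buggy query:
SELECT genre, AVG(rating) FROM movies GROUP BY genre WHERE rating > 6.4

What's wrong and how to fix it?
Bug: WHERE cannot follow GROUP BY

Fix: Place WHERE between FROM and GROUP BY

Corrected query:
SELECT genre, AVG(rating) FROM movies WHERE rating > 6.4 GROUP BY genre

Result:
genre  | AVG(rating)
-------+------------
Drama  | 9.5        
Sci-Fi | 7.3        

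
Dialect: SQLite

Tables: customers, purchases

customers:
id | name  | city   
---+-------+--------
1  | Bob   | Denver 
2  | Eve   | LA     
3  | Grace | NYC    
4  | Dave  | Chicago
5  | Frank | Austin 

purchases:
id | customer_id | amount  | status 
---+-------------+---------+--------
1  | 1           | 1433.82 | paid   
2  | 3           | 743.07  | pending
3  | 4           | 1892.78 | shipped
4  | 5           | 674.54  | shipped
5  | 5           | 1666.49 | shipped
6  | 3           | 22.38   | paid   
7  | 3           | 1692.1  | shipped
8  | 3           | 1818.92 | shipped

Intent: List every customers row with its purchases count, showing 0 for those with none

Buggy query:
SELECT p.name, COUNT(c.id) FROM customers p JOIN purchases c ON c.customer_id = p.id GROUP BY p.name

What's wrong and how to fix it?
Bug: INNER JOIN drops customers rows that have no matching purchases rows

Fix: Switch to LEFT JOIN to retain unmatched parent rows

Corrected query:
SELECT p.name, COUNT(c.id) FROM customers p LEFT JOIN purchases c ON c.customer_id = p.id GROUP BY p.name

Result:
name  | COUNT(c.id)
------+------------
Bob   | 1          
Dave  | 1          
Eve   | 0          
Frank | 2          
Grace | 4          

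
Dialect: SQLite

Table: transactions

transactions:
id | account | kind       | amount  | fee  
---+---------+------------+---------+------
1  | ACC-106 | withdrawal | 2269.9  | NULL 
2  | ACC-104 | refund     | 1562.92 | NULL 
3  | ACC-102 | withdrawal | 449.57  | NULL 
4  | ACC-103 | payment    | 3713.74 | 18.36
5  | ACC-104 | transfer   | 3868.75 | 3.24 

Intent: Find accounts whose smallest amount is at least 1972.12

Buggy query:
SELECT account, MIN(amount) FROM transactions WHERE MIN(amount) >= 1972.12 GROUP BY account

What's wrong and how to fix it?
Bug: Aggregates like MIN are computed per group after WHERE runs

Fix: Replace WHERE with HAVING after the GROUP BY

Corrected query:
SELECT account, MIN(amount) FROM transactions GROUP BY account HAVING MIN(amount) >= 1972.12

Result:
account | MIN(amount)
--------+------------
ACC-103 | 3713.74    
ACC-106 | 2269.9     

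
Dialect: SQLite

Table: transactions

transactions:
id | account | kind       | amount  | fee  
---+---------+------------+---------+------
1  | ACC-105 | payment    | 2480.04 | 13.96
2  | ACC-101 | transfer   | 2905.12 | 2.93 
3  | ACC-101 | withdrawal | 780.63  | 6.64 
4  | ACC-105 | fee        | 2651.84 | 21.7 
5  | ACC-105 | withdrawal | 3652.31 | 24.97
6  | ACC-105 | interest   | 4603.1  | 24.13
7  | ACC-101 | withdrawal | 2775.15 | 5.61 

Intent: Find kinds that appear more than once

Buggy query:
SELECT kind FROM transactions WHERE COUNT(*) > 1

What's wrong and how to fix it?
Bug: COUNT(*) is an aggregate and cannot be used in WHERE

Fix: GROUP BY kind, then filter groups with HAVING COUNT(*) > 1

Corrected query:
SELECT kind FROM transactions GROUP BY kind HAVING COUNT(*) > 1

Result:
kind      
----------
withdrawal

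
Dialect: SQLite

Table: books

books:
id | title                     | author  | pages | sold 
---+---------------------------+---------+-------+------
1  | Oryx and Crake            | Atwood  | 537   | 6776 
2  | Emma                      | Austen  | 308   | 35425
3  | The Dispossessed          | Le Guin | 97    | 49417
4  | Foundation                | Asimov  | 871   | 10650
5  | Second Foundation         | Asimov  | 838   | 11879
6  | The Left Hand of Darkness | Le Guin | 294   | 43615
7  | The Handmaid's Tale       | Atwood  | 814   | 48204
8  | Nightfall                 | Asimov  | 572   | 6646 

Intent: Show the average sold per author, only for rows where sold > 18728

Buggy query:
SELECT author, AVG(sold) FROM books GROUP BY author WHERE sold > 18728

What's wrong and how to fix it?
Bug: Row-level WHERE must come before GROUP BY in the clause order

Fix: Move the WHERE clause before GROUP BY

Corrected query:
SELECT author, AVG(sold) FROM books WHERE sold > 18728 GROUP BY author

Result:
author  | AVG(sold)
--------+----------
Atwood  | 48204    
Austen  | 35425    
Le Guin | 46516    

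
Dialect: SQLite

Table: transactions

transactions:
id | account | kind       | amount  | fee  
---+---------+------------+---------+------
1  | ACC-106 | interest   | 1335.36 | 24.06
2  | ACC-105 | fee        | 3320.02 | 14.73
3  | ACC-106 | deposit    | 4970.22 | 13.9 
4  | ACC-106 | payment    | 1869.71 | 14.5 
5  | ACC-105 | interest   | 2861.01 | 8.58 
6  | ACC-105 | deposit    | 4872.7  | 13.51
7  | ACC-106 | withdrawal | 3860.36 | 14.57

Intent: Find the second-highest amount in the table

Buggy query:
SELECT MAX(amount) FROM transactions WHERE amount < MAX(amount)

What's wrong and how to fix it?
Bug: The inner MAX is an aggregate inside WHERE, which is not allowed

Fix: Compute the overall MAX in a subquery, then take MAX of rows below it

Corrected query:
SELECT MAX(amount) FROM transactions WHERE amount < (SELECT MAX(amount) FROM transactions)

Result:
MAX(amount)
-----------
4872.7     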